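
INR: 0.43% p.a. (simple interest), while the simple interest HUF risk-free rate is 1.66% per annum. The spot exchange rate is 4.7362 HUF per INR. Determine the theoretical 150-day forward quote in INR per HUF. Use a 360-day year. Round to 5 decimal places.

0.21007

T = 150/360 years.
Growth of 1 HUF over T: 1 + 0.0166×150/360 = 1.0069167.
Growth of 1 INR over T: 1 + 0.0043×150/360 = 1.0017917.
Forward (HUF per INR) = 4.7362 × 1.0069167 / 1.0017917 = 4.760430.
Quoted the other way: 1/4.760430 = 0.21007 INR per HUF.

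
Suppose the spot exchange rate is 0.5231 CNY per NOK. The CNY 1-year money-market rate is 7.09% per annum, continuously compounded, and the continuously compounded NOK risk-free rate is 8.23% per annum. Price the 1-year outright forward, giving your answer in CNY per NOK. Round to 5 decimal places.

T = 1 year.
CNY growth factor: e^(0.0709×1) = 1.0734739.
NOK growth factor: e^(0.0823×1) = 1.0857815.
CIP: F = S · (grow CNY)/(grow NOK) = 0.5231 × 1.0734739/1.0857815 = 0.5171705 CNY per NOK.

0.51717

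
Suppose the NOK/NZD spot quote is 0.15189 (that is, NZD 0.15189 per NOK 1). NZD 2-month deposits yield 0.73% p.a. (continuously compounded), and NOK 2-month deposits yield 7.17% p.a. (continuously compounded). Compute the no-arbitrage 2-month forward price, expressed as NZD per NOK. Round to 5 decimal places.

T = 2/12 years.
NZD growth factor: e^(0.0073×2/12) = 1.0012174.
NOK growth factor: e^(0.0717×2/12) = 1.0120217.
CIP: F = S · (grow NZD)/(grow NOK) = 0.15189 × 1.0012174/1.0120217 = 0.1502684 NZD per NOK.

0.15027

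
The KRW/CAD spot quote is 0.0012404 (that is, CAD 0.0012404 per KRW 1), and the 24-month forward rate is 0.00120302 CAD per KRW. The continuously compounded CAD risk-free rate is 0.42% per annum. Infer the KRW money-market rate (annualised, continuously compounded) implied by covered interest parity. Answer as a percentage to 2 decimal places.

1.95%

T = 2 years.
F/S = 0.00120302/0.0012404 = 0.9698646 = (growth of CAD) / (growth of KRW).
The CAD side grows by e^(0.0042×2) = 1.0084354.
Hence g_KRW = 1.0397693.
r = ln(1.0397693)/2 = 0.019499 → 1.95%.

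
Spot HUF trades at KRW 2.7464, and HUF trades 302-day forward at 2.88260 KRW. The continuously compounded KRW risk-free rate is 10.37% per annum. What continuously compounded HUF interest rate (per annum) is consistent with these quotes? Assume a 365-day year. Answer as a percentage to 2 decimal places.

4.52%

T = 302/365 years.
F/S = 2.8826/2.7464 = 1.0495922 = (growth of KRW) / (growth of HUF).
KRW growth factor: e^(0.1037×302/365) = 1.0895896.
Hence g_HUF = 1.0381076.
Take logs: ln 1.0381076 / (302/365) = 0.045201, so 4.52%.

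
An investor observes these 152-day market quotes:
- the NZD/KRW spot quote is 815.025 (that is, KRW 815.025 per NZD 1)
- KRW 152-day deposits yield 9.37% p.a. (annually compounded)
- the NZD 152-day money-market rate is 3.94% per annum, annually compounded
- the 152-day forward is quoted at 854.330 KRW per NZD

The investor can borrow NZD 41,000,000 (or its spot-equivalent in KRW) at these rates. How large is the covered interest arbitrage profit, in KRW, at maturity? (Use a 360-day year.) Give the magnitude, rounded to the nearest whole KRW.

KRW 899,818,552

T = 152/360 years.
Keep in NZD, deliver into the forward: 41,000,000·1.016450032672·854.330 = KRW 35,603,734,012.92.
Swap to KRW now, deposit: 41,000,000·815.025·1.038541103 = KRW 34,703,915,461.38.
The quoted forward overvalues NZD, so borrow KRW, buy NZD at spot, deposit the NZD at 3.94%, and sell the proceeds forward at 854.330.
The gap between the two covered legs is KRW 899,818,552.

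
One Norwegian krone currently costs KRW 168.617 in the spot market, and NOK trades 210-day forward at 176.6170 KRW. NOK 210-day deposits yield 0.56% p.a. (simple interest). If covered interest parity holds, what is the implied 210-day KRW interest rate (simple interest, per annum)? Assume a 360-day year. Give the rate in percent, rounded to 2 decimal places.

T = 210/360 years.
By CIP, F/S equals the KRW-to-NOK growth ratio: 176.617/168.617 = 1.0474448.
The NOK side grows by 1 + 0.0056×210/360 = 1.0032667.
That pins the KRW growth at 1.0508665.
(1.0508665 − 1)/T = 0.087200, i.e. 8.72%.

8.72%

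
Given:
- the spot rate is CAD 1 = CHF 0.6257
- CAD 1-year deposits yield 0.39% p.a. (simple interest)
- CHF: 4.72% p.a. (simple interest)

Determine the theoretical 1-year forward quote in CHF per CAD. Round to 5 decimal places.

0.65269

T = 1 year.
CHF growth factor: 1 + 0.0472×1 = 1.047200.
CAD accumulates by 1 + 0.0039×1 = 1.003900.
CIP: F = S · (grow CHF)/(grow CAD) = 0.6257 × 1.047200/1.003900 = 0.6526876 CHF per CAD.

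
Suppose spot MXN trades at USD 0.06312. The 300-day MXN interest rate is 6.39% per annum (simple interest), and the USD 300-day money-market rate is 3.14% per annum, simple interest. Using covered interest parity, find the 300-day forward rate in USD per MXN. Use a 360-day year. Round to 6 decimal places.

0.061497

T = 300/360 years.
USD accumulates by 1 + 0.0314×300/360 = 1.0261667.
MXN growth factor: 1 + 0.0639×300/360 = 1.053250.
So F = 0.06312 × 1.0261667 / 1.053250 = 0.06149693 (USD/MXN).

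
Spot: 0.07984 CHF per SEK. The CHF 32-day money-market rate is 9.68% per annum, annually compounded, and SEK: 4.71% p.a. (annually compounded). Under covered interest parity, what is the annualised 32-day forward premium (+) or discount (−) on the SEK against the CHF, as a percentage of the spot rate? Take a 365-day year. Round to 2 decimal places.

+4.65%

T = 32/365 years.
No-arbitrage forward: 0.07984 × 1.0081334 / 1.0040432 = 0.08016525 CHF/SEK.
(F − S)/S ÷ T = (0.08016525 − 0.07984)/0.07984/(32/365) = 0.046466 → 4.65%.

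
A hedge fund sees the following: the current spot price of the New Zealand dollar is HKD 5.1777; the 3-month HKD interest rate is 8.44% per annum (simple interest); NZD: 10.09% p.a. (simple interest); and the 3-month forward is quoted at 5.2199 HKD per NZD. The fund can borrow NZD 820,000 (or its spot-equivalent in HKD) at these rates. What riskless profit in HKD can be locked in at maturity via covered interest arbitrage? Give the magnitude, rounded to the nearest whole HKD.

HKD 52,990

T = 3/12 years.
Invest the NZD and cover forward: 820,000 × 1.025225 × 5.2199 = HKD 4,388,289.02.
Convert at spot and invest in HKD: 820,000 × 5.1777 × 1.021100 = HKD 4,335,298.57.
The quoted forward overvalues NZD, so borrow HKD, buy NZD at spot, deposit the NZD at 10.09%, and sell the proceeds forward at 5.2199.
Profit = 4,388,289.02 − 4,335,298.57 = HKD 52,990.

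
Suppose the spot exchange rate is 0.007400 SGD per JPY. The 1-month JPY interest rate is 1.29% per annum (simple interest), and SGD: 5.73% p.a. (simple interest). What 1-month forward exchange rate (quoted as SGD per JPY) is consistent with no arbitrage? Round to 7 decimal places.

0.0074274

T = 1/12 years.
SGD accumulates by 1 + 0.0573×1/12 = 1.004775.
JPY growth factor: 1 + 0.0129×1/12 = 1.001075.
CIP: F = S · (grow SGD)/(grow JPY) = 0.0074 × 1.004775/1.001075 = 0.007427351 SGD per JPY.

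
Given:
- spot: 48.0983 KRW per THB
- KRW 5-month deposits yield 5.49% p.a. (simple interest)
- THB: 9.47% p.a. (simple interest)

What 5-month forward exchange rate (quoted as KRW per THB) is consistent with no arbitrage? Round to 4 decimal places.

47.3309

T = 5/12 years.
KRW accumulates by 1 + 0.0549×5/12 = 1.022875.
THB growth factor: 1 + 0.0947×5/12 = 1.03945833.
Forward (KRW per THB) = 48.0983 × 1.022875 / 1.03945833 = 47.330948.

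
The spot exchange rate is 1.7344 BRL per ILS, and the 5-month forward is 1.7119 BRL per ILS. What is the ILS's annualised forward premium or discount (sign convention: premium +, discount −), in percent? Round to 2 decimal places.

T = 5/12 years.
ILS trades forward at -1.29728% vs spot over the period.
Per annum: -0.0129728 / (5/12) = -0.031135 = -3.11%.

-3.11%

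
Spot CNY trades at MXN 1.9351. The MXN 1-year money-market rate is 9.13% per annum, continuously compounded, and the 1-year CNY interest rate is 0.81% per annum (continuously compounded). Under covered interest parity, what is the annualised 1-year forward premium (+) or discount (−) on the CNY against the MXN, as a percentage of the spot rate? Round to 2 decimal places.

T = 1 year.
CIP forward (MXN per CNY) = 1.9351 × 1.0955976/1.0081329 = 2.1029875.
(F − S)/S ÷ T = (2.1029875 − 1.9351)/1.9351/1 = 0.086759 → 8.68%.

+8.68%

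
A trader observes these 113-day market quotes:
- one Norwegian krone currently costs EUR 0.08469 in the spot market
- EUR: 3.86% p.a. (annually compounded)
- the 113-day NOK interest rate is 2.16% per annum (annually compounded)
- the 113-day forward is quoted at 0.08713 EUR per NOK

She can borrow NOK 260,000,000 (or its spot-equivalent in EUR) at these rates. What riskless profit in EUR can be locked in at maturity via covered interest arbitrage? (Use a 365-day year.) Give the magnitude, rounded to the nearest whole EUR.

EUR 525,070

T = 113/365 years.
Route A — deposit NOK, sell forward: 260,000,000 × 1.0066378594 × 0.08713 = EUR 22,804,172.74.
Route B — convert at spot, deposit EUR: 260,000,000 × 0.08469 × 1.0117942781 = EUR 22,279,102.93.
The quoted forward overvalues NOK, so borrow EUR, buy NOK at spot, deposit the NOK at 2.16%, and sell the proceeds forward at 0.08713.
Profit = 22,804,172.74 − 22,279,102.93 = EUR 525,070.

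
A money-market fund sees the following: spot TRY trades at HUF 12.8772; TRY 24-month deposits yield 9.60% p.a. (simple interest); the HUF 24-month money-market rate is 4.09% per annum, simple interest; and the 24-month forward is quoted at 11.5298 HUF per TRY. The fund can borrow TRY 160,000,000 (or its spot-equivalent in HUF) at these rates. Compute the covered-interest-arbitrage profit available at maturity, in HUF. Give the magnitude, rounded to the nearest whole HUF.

T = 2 years.
Route A — deposit TRY, sell forward: 160,000,000 × 1.192000 × 11.5298 = HUF 2,198,963,456.00.
Route B — convert at spot, deposit HUF: 160,000,000 × 12.8772 × 1.081800 = HUF 2,228,888,793.60.
The quoted forward undervalues TRY, so borrow TRY, convert to HUF at spot, deposit the HUF at 4.09%, and buy TRY forward at 11.5298 to cover the loan.
Arbitrage profit = |2,198,963,456.00 − 2,228,888,793.60| = HUF 29,925,338.

HUF 29,925,338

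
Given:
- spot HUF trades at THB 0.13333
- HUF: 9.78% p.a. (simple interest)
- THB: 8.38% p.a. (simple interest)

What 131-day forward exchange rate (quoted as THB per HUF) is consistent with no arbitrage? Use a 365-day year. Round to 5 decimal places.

T = 131/365 years.
THB growth factor: 1 + 0.0838×131/365 = 1.0300762.
HUF accumulates by 1 + 0.0978×131/365 = 1.0351008.
So F = 0.13333 × 1.0300762 / 1.0351008 = 0.1326828 (THB/HUF).

0.13268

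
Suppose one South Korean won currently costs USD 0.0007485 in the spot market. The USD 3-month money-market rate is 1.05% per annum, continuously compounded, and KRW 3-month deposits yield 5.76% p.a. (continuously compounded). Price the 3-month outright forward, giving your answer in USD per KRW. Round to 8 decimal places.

0.00073974

T = 3/12 years.
USD growth factor: e^(0.0105×3/12) = 1.0026284.
Growth of 1 KRW over T: e^(0.0576×3/12) = 1.0145042.
CIP: F = S · (grow USD)/(grow KRW) = 0.0007485 × 1.0026284/1.0145042 = 0.0007397380 USD per KRW.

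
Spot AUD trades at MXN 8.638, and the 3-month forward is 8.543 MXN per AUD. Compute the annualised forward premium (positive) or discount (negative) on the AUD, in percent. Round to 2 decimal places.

T = 3/12 years.
AUD trades forward at -1.09979% vs spot over the period.
×(1/T) gives -4.40% p.a.

-4.40%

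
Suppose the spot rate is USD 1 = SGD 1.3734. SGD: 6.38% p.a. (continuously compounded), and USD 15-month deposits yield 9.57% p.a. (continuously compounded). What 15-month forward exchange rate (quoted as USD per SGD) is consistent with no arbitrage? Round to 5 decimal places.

0.75774

T = 15/12 years.
Growth of 1 SGD over T: e^(0.0638×15/12) = 1.0830163.
USD growth factor: e^(0.0957×15/12) = 1.1270741.
CIP: F = S · (grow SGD)/(grow USD) = 1.3734 × 1.0830163/1.1270741 = 1.319713 SGD per USD.
Invert for USD per SGD: 1 / 1.319713 = 0.75774.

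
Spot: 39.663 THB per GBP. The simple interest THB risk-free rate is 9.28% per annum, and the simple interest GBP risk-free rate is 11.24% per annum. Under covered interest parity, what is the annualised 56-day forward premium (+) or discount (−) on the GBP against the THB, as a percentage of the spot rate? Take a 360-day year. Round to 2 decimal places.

-1.93%

T = 56/360 years.
CIP forward (THB per GBP) = 39.663 × 1.0144356/1.0174844 = 39.544153.
Annualised premium = (F − S)/S × (1/T) = (39.544153 − 39.663)/39.663 ÷ (56/360) = -1.93%.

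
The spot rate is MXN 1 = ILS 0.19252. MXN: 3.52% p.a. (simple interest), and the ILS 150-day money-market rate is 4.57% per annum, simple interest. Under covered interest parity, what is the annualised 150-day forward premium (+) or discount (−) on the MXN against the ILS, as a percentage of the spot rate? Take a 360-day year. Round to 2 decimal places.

T = 150/360 years.
CIP forward (ILS per MXN) = 0.19252 × 1.0190417/1.0146667 = 0.19335010.
(F − S)/S ÷ T = (0.19335010 − 0.19252)/0.19252/(150/360) = 0.010348 → 1.03%.

+1.03%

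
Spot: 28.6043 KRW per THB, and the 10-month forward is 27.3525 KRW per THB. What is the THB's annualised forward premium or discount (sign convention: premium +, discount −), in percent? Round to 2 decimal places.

-5.25%

T = 10/12 years.
(F − S)/S = (27.3525 − 28.6043)/28.6043 = -0.0437627.
Per annum: -0.0437627 / (10/12) = -0.052515 = -5.25%.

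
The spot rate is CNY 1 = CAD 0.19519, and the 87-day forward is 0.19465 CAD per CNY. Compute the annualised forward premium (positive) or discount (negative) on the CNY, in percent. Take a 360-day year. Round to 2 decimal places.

-1.14%

T = 87/360 years.
Period premium: (0.19465 − 0.19519)/0.19519 = -0.0027665.
×(1/T) gives -1.14% p.a.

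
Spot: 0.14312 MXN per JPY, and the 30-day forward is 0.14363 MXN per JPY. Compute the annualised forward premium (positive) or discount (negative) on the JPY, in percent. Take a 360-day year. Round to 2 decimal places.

+4.28%

T = 30/360 years.
JPY trades forward at +0.35634% vs spot over the period.
×(1/T) gives 4.28% p.a.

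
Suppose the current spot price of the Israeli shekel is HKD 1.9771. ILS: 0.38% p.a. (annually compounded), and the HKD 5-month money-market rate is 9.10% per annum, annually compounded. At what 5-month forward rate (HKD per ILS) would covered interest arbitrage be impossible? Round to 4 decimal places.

2.0469

T = 5/12 years.
HKD growth factor: (1 + 0.0910)^(5/12) = 1.036956.
Growth of 1 ILS over T: (1 + 0.0038)^(5/12) = 1.0015816.
Forward (HKD per ILS) = 1.9771 × 1.036956 / 1.0015816 = 2.046928.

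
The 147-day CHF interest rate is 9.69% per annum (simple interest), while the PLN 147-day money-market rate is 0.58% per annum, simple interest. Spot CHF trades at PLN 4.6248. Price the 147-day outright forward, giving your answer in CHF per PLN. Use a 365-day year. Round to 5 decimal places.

0.22414

T = 147/365 years.
Growth of 1 PLN over T: 1 + 0.0058×147/365 = 1.0023359.
CHF accumulates by 1 + 0.0969×147/365 = 1.0390255.
Forward (PLN per CHF) = 4.6248 × 1.0023359 / 1.0390255 = 4.461491.
Invert for CHF per PLN: 1 / 4.461491 = 0.22414.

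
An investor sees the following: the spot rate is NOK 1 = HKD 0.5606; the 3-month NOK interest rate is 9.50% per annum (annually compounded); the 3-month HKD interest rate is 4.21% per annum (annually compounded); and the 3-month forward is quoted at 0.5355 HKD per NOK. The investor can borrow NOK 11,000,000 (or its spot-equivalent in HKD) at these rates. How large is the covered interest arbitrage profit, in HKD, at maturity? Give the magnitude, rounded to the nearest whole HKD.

T = 3/12 years.
Keep in NOK, deliver into the forward: 11,000,000·1.022947935·0.5355 = HKD 6,025,674.81.
Swap to HKD now, deposit: 11,000,000·0.5606·1.010362803 = HKD 6,230,503.26.
The quoted forward undervalues NOK, so borrow NOK, convert to HKD at spot, deposit the HKD at 4.21%, and buy NOK forward at 0.5355 to cover the loan.
Profit = 6,230,503.26 − 6,025,674.81 = HKD 204,828.

HKD 204,828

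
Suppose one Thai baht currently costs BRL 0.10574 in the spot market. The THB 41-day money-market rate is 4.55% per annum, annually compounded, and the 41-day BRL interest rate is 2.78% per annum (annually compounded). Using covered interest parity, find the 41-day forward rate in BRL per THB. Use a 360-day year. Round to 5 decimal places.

0.10553

T = 41/360 years.
Growth of 1 BRL over T: (1 + 0.0278)^(41/360) = 1.0031278.
THB accumulates by (1 + 0.0455)^(41/360) = 1.0050804.
CIP: F = S · (grow BRL)/(grow THB) = 0.10574 × 1.0031278/1.0050804 = 0.1055346 BRL per THB.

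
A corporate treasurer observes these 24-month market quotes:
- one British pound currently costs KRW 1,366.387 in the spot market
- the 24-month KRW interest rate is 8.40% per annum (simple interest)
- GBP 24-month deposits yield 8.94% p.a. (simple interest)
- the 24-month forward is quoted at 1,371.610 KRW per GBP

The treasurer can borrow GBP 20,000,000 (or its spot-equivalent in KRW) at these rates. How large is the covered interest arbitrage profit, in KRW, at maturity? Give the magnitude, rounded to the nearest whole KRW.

KRW 418,277,040

T = 2 years.
Route A — deposit GBP, sell forward: 20,000,000 × 1.178800 × 1371.610 = KRW 32,337,077,360.00.
Route B — convert at spot, deposit KRW: 20,000,000 × 1366.387 × 1.168000 = KRW 31,918,800,320.00.
The quoted forward overvalues GBP, so borrow KRW, buy GBP at spot, deposit the GBP at 8.94%, and sell the proceeds forward at 1,371.610.
The gap between the two covered legs is KRW 418,277,040.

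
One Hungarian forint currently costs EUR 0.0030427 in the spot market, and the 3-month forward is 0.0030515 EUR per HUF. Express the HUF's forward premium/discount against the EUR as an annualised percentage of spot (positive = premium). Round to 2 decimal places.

T = 3/12 years.
HUF trades forward at +0.28922% vs spot over the period.
Per annum: 0.0028922 / (3/12) = 0.011569 = 1.16%.

+1.16%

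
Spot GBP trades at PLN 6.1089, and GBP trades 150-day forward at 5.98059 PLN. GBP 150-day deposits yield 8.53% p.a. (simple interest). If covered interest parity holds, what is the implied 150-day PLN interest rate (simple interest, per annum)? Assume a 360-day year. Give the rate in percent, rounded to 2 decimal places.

3.31%

T = 150/360 years.
CIP gives F = S · g_PLN/g_GBP, so g_PLN/g_GBP = 5.98059/6.1089 = 0.9789962.
The GBP side grows by 1 + 0.0853×150/360 = 1.0355417.
That pins the PLN growth at 1.0137914.
(1.0137914 − 1)/T = 0.033099, i.e. 3.31%.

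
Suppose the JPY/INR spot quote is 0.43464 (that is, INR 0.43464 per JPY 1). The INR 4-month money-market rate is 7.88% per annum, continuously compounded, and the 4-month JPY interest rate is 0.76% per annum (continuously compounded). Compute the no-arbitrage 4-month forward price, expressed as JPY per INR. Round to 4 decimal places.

T = 4/12 years.
INR growth factor: e^(0.0788×4/12) = 1.0266147.
JPY growth factor: e^(0.0076×4/12) = 1.0025365.
CIP: F = S · (grow INR)/(grow JPY) = 0.43464 × 1.0266147/1.0025365 = 0.4450789 INR per JPY.
Quoted the other way: 1/0.4450789 = 2.2468 JPY per INR.

2.2468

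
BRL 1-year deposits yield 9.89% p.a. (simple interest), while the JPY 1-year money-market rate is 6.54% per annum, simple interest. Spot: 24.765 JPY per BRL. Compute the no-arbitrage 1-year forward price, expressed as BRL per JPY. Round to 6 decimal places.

T = 1 year.
Growth of 1 JPY over T: 1 + 0.0654×1 = 1.065400.
BRL growth factor: 1 + 0.0989×1 = 1.098900.
CIP: F = S · (grow JPY)/(grow BRL) = 24.765 × 1.065400/1.098900 = 24.01004 JPY per BRL.
Invert for BRL per JPY: 1 / 24.01004 = 0.041649.

0.041649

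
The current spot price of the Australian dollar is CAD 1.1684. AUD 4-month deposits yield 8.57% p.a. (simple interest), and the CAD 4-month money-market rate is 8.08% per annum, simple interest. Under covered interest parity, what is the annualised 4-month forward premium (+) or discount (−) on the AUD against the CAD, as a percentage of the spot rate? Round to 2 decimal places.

T = 4/12 years.
CIP forward (CAD per AUD) = 1.1684 × 1.0269333/1.0285667 = 1.1665445.
(F − S)/S ÷ T = (1.1665445 − 1.1684)/1.1684/(4/12) = -0.004764 → -0.48%.

-0.48%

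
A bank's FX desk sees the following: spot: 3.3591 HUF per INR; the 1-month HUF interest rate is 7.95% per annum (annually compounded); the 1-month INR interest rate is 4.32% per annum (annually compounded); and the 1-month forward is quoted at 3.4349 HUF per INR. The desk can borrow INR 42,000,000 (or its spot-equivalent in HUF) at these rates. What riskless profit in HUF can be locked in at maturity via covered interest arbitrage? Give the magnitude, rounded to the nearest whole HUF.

T = 1/12 years.
Route A — deposit INR, sell forward: 42,000,000 × 1.00353062738 × 3.4349 = HUF 144,775,148.78.
Route B — convert at spot, deposit HUF: 42,000,000 × 3.3591 × 1.0063951934 = HUF 141,984,447.95.
The quoted forward overvalues INR, so borrow HUF, buy INR at spot, deposit the INR at 4.32%, and sell the proceeds forward at 3.4349.
Profit = 144,775,148.78 − 141,984,447.95 = HUF 2,790,701.

HUF 2,790,701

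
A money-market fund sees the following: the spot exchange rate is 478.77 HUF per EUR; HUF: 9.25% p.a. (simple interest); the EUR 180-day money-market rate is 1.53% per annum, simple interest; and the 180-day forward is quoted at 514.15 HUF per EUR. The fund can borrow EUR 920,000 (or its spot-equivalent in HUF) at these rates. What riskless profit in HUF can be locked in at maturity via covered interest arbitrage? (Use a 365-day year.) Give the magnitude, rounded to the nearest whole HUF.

HUF 16,026,018

T = 180/365 years.
Route A — deposit EUR, sell forward: 920,000 × 1.00754520548 × 514.15 = HUF 476,587,018.01.
Route B — convert at spot, deposit HUF: 920,000 × 478.77 × 1.04561643836 = HUF 460,560,999.62.
The quoted forward overvalues EUR, so borrow HUF, buy EUR at spot, deposit the EUR at 1.53%, and sell the proceeds forward at 514.15.
The gap between the two covered legs is HUF 16,026,018.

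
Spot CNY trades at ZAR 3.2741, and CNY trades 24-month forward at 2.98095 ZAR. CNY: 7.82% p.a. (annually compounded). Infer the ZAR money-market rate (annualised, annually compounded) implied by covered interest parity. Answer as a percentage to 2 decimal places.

2.88%

T = 2 years.
By CIP, F/S equals the ZAR-to-CNY growth ratio: 2.98095/3.2741 = 0.9104639.
The CNY side grows by (1 + 0.0782)^2 = 1.1625152.
Hence g_ZAR = 1.0584281.
Annualise: 1.0584281^(1/2) − 1 = 0.028799 = 2.88%.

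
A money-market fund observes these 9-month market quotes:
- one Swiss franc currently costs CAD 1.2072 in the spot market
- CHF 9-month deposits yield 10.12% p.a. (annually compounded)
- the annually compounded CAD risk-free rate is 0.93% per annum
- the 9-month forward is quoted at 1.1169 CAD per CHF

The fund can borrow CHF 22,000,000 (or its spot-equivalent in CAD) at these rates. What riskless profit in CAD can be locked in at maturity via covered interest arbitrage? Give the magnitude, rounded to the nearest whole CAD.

T = 9/12 years.
Route A — deposit CHF, sell forward: 22,000,000 × 1.0749781875 × 1.1169 = CAD 26,414,149.03.
Route B — convert at spot, deposit CAD: 22,000,000 × 1.2072 × 1.0069669228 = CAD 26,743,430.32.
The quoted forward undervalues CHF, so borrow CHF, convert to CAD at spot, deposit the CAD at 0.93%, and buy CHF forward at 1.1169 to cover the loan.
Profit = 26,743,430.32 − 26,414,149.03 = CAD 329,281.

CAD 329,281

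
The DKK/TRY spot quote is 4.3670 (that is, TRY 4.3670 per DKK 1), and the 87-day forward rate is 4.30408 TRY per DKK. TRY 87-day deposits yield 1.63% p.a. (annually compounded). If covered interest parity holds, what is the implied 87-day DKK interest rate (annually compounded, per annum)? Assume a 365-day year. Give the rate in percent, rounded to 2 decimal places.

T = 87/365 years.
F/S = 4.30408/4.367 = 0.9855919 = (growth of TRY) / (growth of DKK).
TRY growth factor: (1 + 0.0163)^(87/365) = 1.0038613.
That pins the DKK growth at 1.0185365.
Annualise: 1.0185365^(365/87) − 1 = 0.080103 = 8.01%.

8.01%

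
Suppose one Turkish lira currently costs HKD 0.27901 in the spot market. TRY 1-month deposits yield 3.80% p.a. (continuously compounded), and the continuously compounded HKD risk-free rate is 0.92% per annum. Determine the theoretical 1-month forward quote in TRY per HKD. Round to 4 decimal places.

T = 1/12 years.
HKD growth factor: e^(0.0092×1/12) = 1.000767.
Growth of 1 TRY over T: e^(0.0380×1/12) = 1.0031717.
CIP: F = S · (grow HKD)/(grow TRY) = 0.27901 × 1.000767/1.0031717 = 0.2783412 HKD per TRY.
Invert for TRY per HKD: 1 / 0.2783412 = 3.5927.

3.5927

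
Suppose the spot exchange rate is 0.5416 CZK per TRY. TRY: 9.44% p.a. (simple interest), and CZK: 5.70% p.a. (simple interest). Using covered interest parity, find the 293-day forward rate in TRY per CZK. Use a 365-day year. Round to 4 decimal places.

1.8994

T = 293/365 years.
Growth of 1 CZK over T: 1 + 0.0570×293/365 = 1.0457562.
Growth of 1 TRY over T: 1 + 0.0944×293/365 = 1.0757786.
Forward (CZK per TRY) = 0.5416 × 1.0457562 / 1.0757786 = 0.5264852.
Quoted the other way: 1/0.5264852 = 1.8994 TRY per CZK.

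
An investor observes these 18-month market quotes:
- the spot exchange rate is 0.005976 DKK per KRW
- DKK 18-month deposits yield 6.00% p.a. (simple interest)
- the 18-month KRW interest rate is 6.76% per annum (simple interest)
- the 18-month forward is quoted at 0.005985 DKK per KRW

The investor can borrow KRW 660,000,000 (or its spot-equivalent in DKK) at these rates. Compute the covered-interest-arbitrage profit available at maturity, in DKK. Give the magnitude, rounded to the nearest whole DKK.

DKK 51,506

T = 18/12 years.
Invest the KRW and cover forward: 660,000,000 × 1.101400 × 0.005985 = DKK 4,350,640.14.
Convert at spot and invest in DKK: 660,000,000 × 0.005976 × 1.090000 = DKK 4,299,134.40.
The quoted forward overvalues KRW, so borrow DKK, buy KRW at spot, deposit the KRW at 6.76%, and sell the proceeds forward at 0.005985.
Profit = 4,350,640.14 − 4,299,134.40 = DKK 51,506.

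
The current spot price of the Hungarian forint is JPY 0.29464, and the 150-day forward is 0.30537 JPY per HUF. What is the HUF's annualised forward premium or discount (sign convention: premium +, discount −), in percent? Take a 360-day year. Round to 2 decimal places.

+8.74%

T = 150/360 years.
(F − S)/S = (0.30537 − 0.29464)/0.29464 = 0.0364173.
Annualise by dividing by T: 0.0364173 / (150/360) = 0.087402 → 8.74%.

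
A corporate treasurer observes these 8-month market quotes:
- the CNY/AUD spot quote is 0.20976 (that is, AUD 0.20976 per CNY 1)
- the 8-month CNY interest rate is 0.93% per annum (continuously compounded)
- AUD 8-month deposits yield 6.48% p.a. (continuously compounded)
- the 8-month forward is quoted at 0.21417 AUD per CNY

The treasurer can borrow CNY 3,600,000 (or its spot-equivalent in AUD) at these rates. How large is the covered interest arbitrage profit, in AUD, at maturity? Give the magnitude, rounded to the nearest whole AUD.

T = 8/12 years.
Keep in CNY, deliver into the forward: 3,600,000·1.00621926·0.21417 = AUD 775,807.12.
Swap to AUD now, deposit: 3,600,000·0.20976·1.0441467 = AUD 788,472.76.
The quoted forward undervalues CNY, so borrow CNY, convert to AUD at spot, deposit the AUD at 6.48%, and buy CNY forward at 0.21417 to cover the loan.
Profit = 788,472.76 − 775,807.12 = AUD 12,666.

AUD 12,666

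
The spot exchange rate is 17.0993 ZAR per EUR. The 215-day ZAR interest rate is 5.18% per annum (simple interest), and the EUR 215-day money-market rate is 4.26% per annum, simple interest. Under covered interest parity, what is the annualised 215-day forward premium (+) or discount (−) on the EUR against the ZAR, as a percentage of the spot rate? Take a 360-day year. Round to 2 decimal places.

+0.90%

T = 215/360 years.
CIP forward (ZAR per EUR) = 17.0993 × 1.0309361/1.0254417 = 17.1909194.
(F − S)/S ÷ T = (17.1909194 − 17.0993)/17.0993/(215/360) = 0.008972 → 0.90%.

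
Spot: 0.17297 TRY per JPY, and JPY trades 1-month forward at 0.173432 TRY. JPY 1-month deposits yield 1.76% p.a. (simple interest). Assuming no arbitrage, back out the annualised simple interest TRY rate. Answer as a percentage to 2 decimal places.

4.97%

T = 1/12 years.
CIP gives F = S · g_TRY/g_JPY, so g_TRY/g_JPY = 0.173432/0.17297 = 1.0026710.
The JPY side grows by 1 + 0.0176×1/12 = 1.0014667.
So the TRY growth factor = 1.0041416.
(1.0041416 − 1)/T = 0.049699, i.e. 4.97%.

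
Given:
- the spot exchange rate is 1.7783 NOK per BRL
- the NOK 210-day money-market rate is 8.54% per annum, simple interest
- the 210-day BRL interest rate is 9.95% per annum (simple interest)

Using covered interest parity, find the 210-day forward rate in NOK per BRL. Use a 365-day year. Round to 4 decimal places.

1.7647

T = 210/365 years.
NOK growth factor: 1 + 0.0854×210/365 = 1.0491342.
BRL growth factor: 1 + 0.0995×210/365 = 1.0572466.
So F = 1.7783 × 1.0491342 / 1.0572466 = 1.764655 (NOK/BRL).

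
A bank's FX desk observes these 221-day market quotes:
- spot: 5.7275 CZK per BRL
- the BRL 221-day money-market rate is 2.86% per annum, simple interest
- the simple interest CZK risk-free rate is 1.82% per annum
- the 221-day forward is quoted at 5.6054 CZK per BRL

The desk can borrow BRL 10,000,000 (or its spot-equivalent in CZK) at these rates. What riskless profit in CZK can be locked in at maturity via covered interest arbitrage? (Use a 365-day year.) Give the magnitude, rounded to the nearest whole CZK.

T = 221/365 years.
Invest the BRL and cover forward: 10,000,000 × 1.0173167123 × 5.6054 = CZK 57,024,670.99.
Convert at spot and invest in CZK: 10,000,000 × 5.7275 × 1.011019726 = CZK 57,906,154.81.
The quoted forward undervalues BRL, so borrow BRL, convert to CZK at spot, deposit the CZK at 1.82%, and buy BRL forward at 5.6054 to cover the loan.
The gap between the two covered legs is CZK 881,484.

CZK 881,484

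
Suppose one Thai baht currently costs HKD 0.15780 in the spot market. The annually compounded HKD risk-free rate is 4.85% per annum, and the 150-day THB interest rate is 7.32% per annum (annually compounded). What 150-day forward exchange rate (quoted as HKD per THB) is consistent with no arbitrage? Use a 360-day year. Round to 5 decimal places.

T = 150/360 years.
HKD growth factor: (1 + 0.0485)^(150/360) = 1.0199296.
THB accumulates by (1 + 0.0732)^(150/360) = 1.0298729.
So F = 0.1578 × 1.0199296 / 1.0298729 = 0.1562765 (HKD/THB).

0.15628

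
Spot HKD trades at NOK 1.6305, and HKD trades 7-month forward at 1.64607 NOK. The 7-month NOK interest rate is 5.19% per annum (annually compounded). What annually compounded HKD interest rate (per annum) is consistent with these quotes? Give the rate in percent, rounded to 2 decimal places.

3.49%

T = 7/12 years.
CIP gives F = S · g_NOK/g_HKD, so g_NOK/g_HKD = 1.64607/1.6305 = 1.0095492.
NOK growth factor: (1 + 0.0519)^(7/12) = 1.0299554.
Hence g_HKD = 1.0202132.
r = 1.0202132^(12/7) − 1 = 0.034901 → 3.49%.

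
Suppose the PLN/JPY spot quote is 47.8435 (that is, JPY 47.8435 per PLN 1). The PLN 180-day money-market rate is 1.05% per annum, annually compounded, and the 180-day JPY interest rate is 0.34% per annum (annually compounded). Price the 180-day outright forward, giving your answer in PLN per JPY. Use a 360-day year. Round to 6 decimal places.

0.020975

T = 180/360 years.
Growth of 1 JPY over T: (1 + 0.0034)^(180/360) = 1.0016986.
PLN growth factor: (1 + 0.0105)^(180/360) = 1.0052363.
Forward (JPY per PLN) = 47.8435 × 1.0016986 / 1.0052363 = 47.67513.
Quoted the other way: 1/47.67513 = 0.020975 PLN per JPY.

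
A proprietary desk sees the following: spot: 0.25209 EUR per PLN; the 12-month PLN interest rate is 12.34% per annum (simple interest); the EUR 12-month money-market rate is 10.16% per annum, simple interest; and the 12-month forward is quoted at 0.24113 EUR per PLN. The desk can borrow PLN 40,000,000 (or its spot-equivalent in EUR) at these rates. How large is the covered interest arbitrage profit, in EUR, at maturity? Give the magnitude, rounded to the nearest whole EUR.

EUR 272,676

T = 1 year.
Keep in PLN, deliver into the forward: 40,000,000·1.123400·0.24113 = EUR 10,835,417.68.
Swap to EUR now, deposit: 40,000,000·0.25209·1.101600 = EUR 11,108,093.76.
The quoted forward undervalues PLN, so borrow PLN, convert to EUR at spot, deposit the EUR at 10.16%, and buy PLN forward at 0.24113 to cover the loan.
The gap between the two covered legs is EUR 272,676.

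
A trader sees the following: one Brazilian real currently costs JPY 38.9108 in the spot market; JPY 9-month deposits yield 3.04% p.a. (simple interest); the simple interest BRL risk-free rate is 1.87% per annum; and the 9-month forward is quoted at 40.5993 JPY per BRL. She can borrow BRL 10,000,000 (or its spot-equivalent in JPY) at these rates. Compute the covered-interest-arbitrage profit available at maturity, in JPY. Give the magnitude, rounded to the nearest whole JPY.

JPY 13,707,389

T = 9/12 years.
Route A — deposit BRL, sell forward: 10,000,000 × 1.014025 × 40.5993 = JPY 411,687,051.83.
Route B — convert at spot, deposit JPY: 10,000,000 × 38.9108 × 1.022800 = JPY 397,979,662.40.
The quoted forward overvalues BRL, so borrow JPY, buy BRL at spot, deposit the BRL at 1.87%, and sell the proceeds forward at 40.5993.
Arbitrage profit = |411,687,051.83 − 397,979,662.40| = JPY 13,707,389.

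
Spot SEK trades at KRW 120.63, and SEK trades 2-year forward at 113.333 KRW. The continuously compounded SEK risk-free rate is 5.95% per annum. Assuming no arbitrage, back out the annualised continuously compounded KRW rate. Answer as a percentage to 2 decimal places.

2.83%

T = 2 years.
F/S = 113.333/120.63 = 0.9395092 = (growth of KRW) / (growth of SEK).
The SEK side grows by e^(0.0595×2) = 1.1263699.
Hence g_KRW = 1.0582349.
r = ln(1.0582349)/2 = 0.028301 → 2.83%.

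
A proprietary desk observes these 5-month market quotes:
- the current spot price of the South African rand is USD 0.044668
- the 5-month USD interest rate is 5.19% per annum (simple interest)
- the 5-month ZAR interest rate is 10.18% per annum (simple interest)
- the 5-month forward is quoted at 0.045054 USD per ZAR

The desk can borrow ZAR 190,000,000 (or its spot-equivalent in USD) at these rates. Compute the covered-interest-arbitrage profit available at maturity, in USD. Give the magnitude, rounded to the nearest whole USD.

T = 5/12 years.
Invest the ZAR and cover forward: 190,000,000 × 1.042416667 × 0.045054 = USD 8,923,357.70.
Convert at spot and invest in USD: 190,000,000 × 0.044668 × 1.021625 = USD 8,670,449.65.
The quoted forward overvalues ZAR, so borrow USD, buy ZAR at spot, deposit the ZAR at 10.18%, and sell the proceeds forward at 0.045054.
Profit = 8,923,357.70 − 8,670,449.65 = USD 252,908.

USD 252,908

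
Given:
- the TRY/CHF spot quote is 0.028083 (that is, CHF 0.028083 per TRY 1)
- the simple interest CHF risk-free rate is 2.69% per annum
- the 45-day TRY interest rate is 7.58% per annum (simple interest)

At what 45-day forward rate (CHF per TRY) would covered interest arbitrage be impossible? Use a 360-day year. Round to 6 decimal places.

T = 45/360 years.
CHF growth factor: 1 + 0.0269×45/360 = 1.0033625.
Growth of 1 TRY over T: 1 + 0.0758×45/360 = 1.009475.
CIP: F = S · (grow CHF)/(grow TRY) = 0.028083 × 1.0033625/1.009475 = 0.02791295 CHF per TRY.

0.027913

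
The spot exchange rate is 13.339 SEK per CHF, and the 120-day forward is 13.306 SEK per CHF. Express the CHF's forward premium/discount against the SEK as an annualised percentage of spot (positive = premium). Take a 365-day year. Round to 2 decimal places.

T = 120/365 years.
Period premium: (13.306 − 13.339)/13.339 = -0.0024739.
Annualise by dividing by T: -0.0024739 / (120/365) = -0.007525 → -0.75%.

-0.75%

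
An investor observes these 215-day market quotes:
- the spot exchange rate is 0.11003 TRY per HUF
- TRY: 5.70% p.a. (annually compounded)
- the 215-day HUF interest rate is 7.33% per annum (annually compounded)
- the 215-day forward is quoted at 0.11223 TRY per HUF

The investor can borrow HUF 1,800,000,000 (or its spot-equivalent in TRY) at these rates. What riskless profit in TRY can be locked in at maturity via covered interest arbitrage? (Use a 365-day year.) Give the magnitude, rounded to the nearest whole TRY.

TRY 5,981,401

T = 215/365 years.
Invest the HUF and cover forward: 1,800,000,000 × 1.04254787572 × 0.11223 = TRY 210,609,266.57.
Convert at spot and invest in TRY: 1,800,000,000 × 0.11003 × 1.03319229056 = TRY 204,627,865.91.
The quoted forward overvalues HUF, so borrow TRY, buy HUF at spot, deposit the HUF at 7.33%, and sell the proceeds forward at 0.11223.
Profit = 210,609,266.57 − 204,627,865.91 = TRY 5,981,401.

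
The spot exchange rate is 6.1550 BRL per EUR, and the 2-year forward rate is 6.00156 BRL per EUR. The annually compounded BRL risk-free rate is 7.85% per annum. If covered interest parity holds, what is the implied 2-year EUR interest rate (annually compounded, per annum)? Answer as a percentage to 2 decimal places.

T = 2 years.
F/S = 6.00156/6.155 = 0.9750707 = (growth of BRL) / (growth of EUR).
BRL growth factor: (1 + 0.0785)^2 = 1.1631623.
That pins the EUR growth at 1.1929005.
Annualise: 1.1929005^(1/2) − 1 = 0.092200 = 9.22%.

9.22%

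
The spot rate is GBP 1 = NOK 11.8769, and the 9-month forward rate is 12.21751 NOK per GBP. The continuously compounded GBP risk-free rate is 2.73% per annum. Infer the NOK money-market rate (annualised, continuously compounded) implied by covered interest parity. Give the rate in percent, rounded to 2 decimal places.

6.50%

T = 9/12 years.
F/S = 12.21751/11.8769 = 1.0286784 = (growth of NOK) / (growth of GBP).
GBP growth factor: e^(0.0273×9/12) = 1.0206861.
Hence g_NOK = 1.0499577.
Take logs: ln 1.0499577 / (9/12) = 0.065000, so 6.50%.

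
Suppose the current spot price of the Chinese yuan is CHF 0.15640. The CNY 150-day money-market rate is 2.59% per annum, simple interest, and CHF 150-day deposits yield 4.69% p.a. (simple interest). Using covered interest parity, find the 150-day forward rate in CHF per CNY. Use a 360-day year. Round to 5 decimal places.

0.15775

T = 150/360 years.
Growth of 1 CHF over T: 1 + 0.0469×150/360 = 1.0195417.
CNY accumulates by 1 + 0.0259×150/360 = 1.0107917.
So F = 0.1564 × 1.0195417 / 1.0107917 = 0.1577539 (CHF/CNY).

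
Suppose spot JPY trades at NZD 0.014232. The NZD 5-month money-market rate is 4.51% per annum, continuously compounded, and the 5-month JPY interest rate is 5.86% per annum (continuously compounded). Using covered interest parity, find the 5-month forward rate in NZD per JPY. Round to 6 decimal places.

0.014152

T = 5/12 years.
NZD growth factor: e^(0.0451×5/12) = 1.0189693.
Growth of 1 JPY over T: e^(0.0586×5/12) = 1.0247172.
So F = 0.014232 × 1.0189693 / 1.0247172 = 0.01415217 (NZD/JPY).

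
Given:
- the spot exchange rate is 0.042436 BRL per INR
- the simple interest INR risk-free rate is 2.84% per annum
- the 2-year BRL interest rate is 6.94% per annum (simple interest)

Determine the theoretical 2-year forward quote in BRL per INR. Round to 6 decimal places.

T = 2 years.
Growth of 1 BRL over T: 1 + 0.0694×2 = 1.138800.
INR accumulates by 1 + 0.0284×2 = 1.056800.
So F = 0.042436 × 1.138800 / 1.056800 = 0.04572873 (BRL/INR).

0.045729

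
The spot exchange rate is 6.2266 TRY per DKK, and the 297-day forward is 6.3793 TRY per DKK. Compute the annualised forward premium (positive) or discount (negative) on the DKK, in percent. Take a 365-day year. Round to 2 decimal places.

+3.01%

T = 297/365 years.
DKK trades forward at +2.45238% vs spot over the period.
×(1/T) gives 3.01% p.a.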